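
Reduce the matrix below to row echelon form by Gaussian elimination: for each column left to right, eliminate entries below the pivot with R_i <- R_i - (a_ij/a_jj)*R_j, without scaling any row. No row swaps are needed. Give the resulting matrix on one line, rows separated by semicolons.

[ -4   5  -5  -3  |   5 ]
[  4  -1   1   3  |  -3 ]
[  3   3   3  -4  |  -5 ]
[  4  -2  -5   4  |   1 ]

REF = [-4 5 -5 -3 5; 0 4 -4 0 2; 0 0 6 -25/4 -37/8; 0 0 0 -151/24 -43/48]

Forward elimination:
R2 <- R2 - (-1)*R1:  [  0   4  -4   0   2 ]
R3 <- R3 - (-3/4)*R1:  [     0   27/4   -3/4  -25/4   -5/4 ]
R4 <- R4 - (-1)*R1:  [   0    3  -10    1    6 ]
R3 <- R3 - (27/16)*R2:  [     0      0      6  -25/4  -37/8 ]
R4 <- R4 - (3/4)*R2:  [   0    0   -7    1  9/2 ]
R4 <- R4 - (-7/6)*R3:  [       0        0        0  -151/24   -43/48 ]
Row echelon form:
[ -4  5  -5       -3  |       5 ]
[  0  4  -4        0  |       2 ]
[  0  0   6    -25/4  |   -37/8 ]
[  0  0   0  -151/24  |  -43/48 ]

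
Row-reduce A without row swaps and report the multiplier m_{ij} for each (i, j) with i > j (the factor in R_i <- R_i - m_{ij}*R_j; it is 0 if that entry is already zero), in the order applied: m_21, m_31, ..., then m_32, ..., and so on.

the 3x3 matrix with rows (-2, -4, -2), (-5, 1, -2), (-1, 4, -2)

multipliers: 5/2, 1/2, 6/11

Forward elimination:
R2 <- R2 - (5/2)*R1:  [  0  11   3 ]
R3 <- R3 - (1/2)*R1:  [  0   6  -1 ]
R3 <- R3 - (6/11)*R2:  [      0       0  -29/11 ]
Multipliers (in order of application): m_{21} = 5/2, m_{31} = 1/2, m_{32} = 6/11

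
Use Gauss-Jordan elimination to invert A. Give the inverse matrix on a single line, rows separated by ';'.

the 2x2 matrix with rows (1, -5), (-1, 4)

Gauss-Jordan on [A | I]:
R2 <- R2 - (-1)*R1:  [  0  -1  |   1   1 ]
R2 <- (1/-1)*R2:  [  0   1  |  -1  -1 ]
R1 <- R1 - (-5)*R2:  [  1   0  |  -4  -5 ]
Right block of [I | A^{-1}] is the inverse:
[ -4  -5 ]
[ -1  -1 ]

inverse = [-4 -5; -1 -1]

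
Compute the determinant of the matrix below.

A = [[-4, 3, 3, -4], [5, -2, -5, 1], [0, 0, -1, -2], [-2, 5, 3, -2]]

Forward elimination:
R2 <- R2 - (-5/4)*R1:  [    0   7/4  -5/4    -4 ]
R4 <- R4 - (1/2)*R1:  [   0  7/2  3/2    0 ]
R4 <- R4 - (2)*R2:  [ 0  0  4  8 ]
R4 <- R4 - (-4)*R3:  [ 0  0  0  0 ]
Upper-triangular form:
[ -4    3     3  -4 ]
[  0  7/4  -5/4  -4 ]
[  0    0    -1  -2 ]
[  0    0     0   0 ]
det(A) = (-1)^0 * (-4) * (7/4) * (-1) * (0) = 0  (0 row swaps -> sign +1)

det(A) = 0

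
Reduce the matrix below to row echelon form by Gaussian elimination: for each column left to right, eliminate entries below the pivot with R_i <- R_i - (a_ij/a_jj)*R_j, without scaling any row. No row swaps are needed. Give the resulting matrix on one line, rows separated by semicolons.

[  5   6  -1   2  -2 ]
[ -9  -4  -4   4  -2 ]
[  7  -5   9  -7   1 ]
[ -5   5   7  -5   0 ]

Forward elimination:
R2 <- R2 - (-9/5)*R1:  [     0   34/5  -29/5   38/5  -28/5 ]
R3 <- R3 - (7/5)*R1:  [     0  -67/5   52/5  -49/5   19/5 ]
R4 <- R4 - (-1)*R1:  [  0  11   6  -3  -2 ]
R3 <- R3 - (-67/34)*R2:  [       0        0   -35/34    88/17  -123/17 ]
R4 <- R4 - (55/34)*R2:  [       0        0   523/34  -260/17   120/17 ]
R4 <- R4 - (-523/35)*R3:  [        0         0         0   2172/35  -3537/35 ]
Row echelon form:
[ 5     6      -1        2        -2 ]
[ 0  34/5   -29/5     38/5     -28/5 ]
[ 0     0  -35/34    88/17   -123/17 ]
[ 0     0       0  2172/35  -3537/35 ]

REF = [5 6 -1 2 -2; 0 34/5 -29/5 38/5 -28/5; 0 0 -35/34 88/17 -123/17; 0 0 0 2172/35 -3537/35]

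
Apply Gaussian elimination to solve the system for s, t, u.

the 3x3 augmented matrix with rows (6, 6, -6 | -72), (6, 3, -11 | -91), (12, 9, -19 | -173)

(-5, -2, 5)

Forward elimination on [A|b]:
R2 <- R2 - (1)*R1:  [   0   -3   -5  -19 ]
R3 <- R3 - (2)*R1:  [   0   -3   -7  -29 ]
R3 <- R3 - (1)*R2:  [   0    0   -2  -10 ]
Row echelon form:
[ 6   6  -6  |  -72 ]
[ 0  -3  -5  |  -19 ]
[ 0   0  -2  |  -10 ]
Back-substitution:
u = (-10) / -2 = 5
t = (-19 - (-5)*(5)) / -3 = -2
s = (-72 - (6)*(-2) - (-6)*(5)) / 6 = -5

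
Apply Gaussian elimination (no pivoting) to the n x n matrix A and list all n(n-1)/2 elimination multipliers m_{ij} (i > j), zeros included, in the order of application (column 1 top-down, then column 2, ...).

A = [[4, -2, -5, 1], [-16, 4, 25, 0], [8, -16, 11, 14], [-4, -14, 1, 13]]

multipliers: -4, 2, -1, 3, 4, -4

Forward elimination:
R2 <- R2 - (-4)*R1:  [  0  -4   5   4 ]
R3 <- R3 - (2)*R1:  [   0  -12   21   12 ]
R4 <- R4 - (-1)*R1:  [   0  -16   -4   14 ]
R3 <- R3 - (3)*R2:  [ 0  0  6  0 ]
R4 <- R4 - (4)*R2:  [   0    0  -24   -2 ]
R4 <- R4 - (-4)*R3:  [  0   0   0  -2 ]
Multipliers (in order of application): m_{21} = -4, m_{31} = 2, m_{41} = -1, m_{32} = 3, m_{42} = 4, m_{43} = -4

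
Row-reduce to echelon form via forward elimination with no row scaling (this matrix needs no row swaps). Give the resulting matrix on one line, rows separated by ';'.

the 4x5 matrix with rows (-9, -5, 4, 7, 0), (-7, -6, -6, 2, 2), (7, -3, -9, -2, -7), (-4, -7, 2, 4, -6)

Forward elimination:
R2 <- R2 - (7/9)*R1:  [     0  -19/9  -82/9  -31/9      2 ]
R3 <- R3 - (-7/9)*R1:  [     0  -62/9  -53/9   31/9     -7 ]
R4 <- R4 - (4/9)*R1:  [     0  -43/9    2/9    8/9     -6 ]
R3 <- R3 - (62/19)*R2:  [       0        0   453/19   279/19  -257/19 ]
R4 <- R4 - (43/19)*R2:  [       0        0   396/19   165/19  -200/19 ]
R4 <- R4 - (132/151)*R3:  [        0         0         0  -627/151   196/151 ]
Row echelon form:
[ -9     -5       4         7        0 ]
[  0  -19/9   -82/9     -31/9        2 ]
[  0      0  453/19    279/19  -257/19 ]
[  0      0       0  -627/151  196/151 ]

REF = [-9 -5 4 7 0; 0 -19/9 -82/9 -31/9 2; 0 0 453/19 279/19 -257/19; 0 0 0 -627/151 196/151]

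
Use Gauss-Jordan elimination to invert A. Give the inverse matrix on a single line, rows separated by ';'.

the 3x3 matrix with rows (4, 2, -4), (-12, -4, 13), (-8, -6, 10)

inverse = [19/12 1/6 5/12; 2/3 1/3 -1/6; 5/3 1/3 1/3]

Gauss-Jordan on [A | I]:
R1 <- (1/4)*R1:  [   1  1/2   -1  |  1/4    0    0 ]
R2 <- R2 - (-12)*R1:  [ 0  2  1  |  3  1  0 ]
R3 <- R3 - (-8)*R1:  [  0  -2   2  |   2   0   1 ]
R2 <- (1/2)*R2:  [   0    1  1/2  |  3/2  1/2    0 ]
R1 <- R1 - (1/2)*R2:  [    1     0  -5/4  |  -1/2  -1/4     0 ]
R3 <- R3 - (-2)*R2:  [ 0  0  3  |  5  1  1 ]
R3 <- (1/3)*R3:  [   0    0    1  |  5/3  1/3  1/3 ]
R1 <- R1 - (-5/4)*R3:  [     1      0      0  |  19/12    1/6   5/12 ]
R2 <- R2 - (1/2)*R3:  [    0     1     0  |   2/3   1/3  -1/6 ]
Right block of [I | A^{-1}] is the inverse:
[ 19/12  1/6  5/12 ]
[   2/3  1/3  -1/6 ]
[   5/3  1/3   1/3 ]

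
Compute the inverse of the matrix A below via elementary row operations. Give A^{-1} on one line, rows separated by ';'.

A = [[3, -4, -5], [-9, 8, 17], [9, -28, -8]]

Gauss-Jordan on [A | I]:
R1 <- (1/3)*R1:  [    1  -4/3  -5/3  |   1/3     0     0 ]
R2 <- R2 - (-9)*R1:  [  0  -4   2  |   3   1   0 ]
R3 <- R3 - (9)*R1:  [   0  -16    7  |   -3    0    1 ]
R2 <- (1/-4)*R2:  [    0     1  -1/2  |  -3/4  -1/4     0 ]
R1 <- R1 - (-4/3)*R2:  [    1     0  -7/3  |  -2/3  -1/3     0 ]
R3 <- R3 - (-16)*R2:  [   0    0   -1  |  -15   -4    1 ]
R3 <- (1/-1)*R3:  [  0   0   1  |  15   4  -1 ]
R1 <- R1 - (-7/3)*R3:  [     1      0      0  |  103/3      9   -7/3 ]
R2 <- R2 - (-1/2)*R3:  [    0     1     0  |  27/4   7/4  -1/2 ]
Right block of [I | A^{-1}] is the inverse:
[ 103/3    9  -7/3 ]
[  27/4  7/4  -1/2 ]
[    15    4    -1 ]

inverse = [103/3 9 -7/3; 27/4 7/4 -1/2; 15 4 -1]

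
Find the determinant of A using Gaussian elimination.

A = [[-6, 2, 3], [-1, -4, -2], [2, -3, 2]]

det(A) = 113

Forward elimination:
R2 <- R2 - (1/6)*R1:  [     0  -13/3   -5/2 ]
R3 <- R3 - (-1/3)*R1:  [    0  -7/3     3 ]
R3 <- R3 - (7/13)*R2:  [      0       0  113/26 ]
Upper-triangular form:
[ -6      2       3 ]
[  0  -13/3    -5/2 ]
[  0      0  113/26 ]
det(A) = (-1)^0 * (-6) * (-13/3) * (113/26) = 113  (0 row swaps -> sign +1)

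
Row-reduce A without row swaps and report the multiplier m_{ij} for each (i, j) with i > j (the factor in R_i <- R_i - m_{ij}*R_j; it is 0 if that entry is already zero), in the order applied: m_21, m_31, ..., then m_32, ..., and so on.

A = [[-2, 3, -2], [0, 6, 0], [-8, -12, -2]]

Forward elimination:
R2: entry in column 1 is already 0 -> m_{21} = 0 (no row operation needed)
R3 <- R3 - (4)*R1:  [   0  -24    6 ]
R3 <- R3 - (-4)*R2:  [ 0  0  6 ]
Multipliers (in order of application): m_{21} = 0, m_{31} = 4, m_{32} = -4

multipliers: 0, 4, -4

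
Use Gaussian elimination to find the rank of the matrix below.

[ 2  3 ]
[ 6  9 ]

rank(A) = 1

Row reduction:
R2 <- R2 - (3)*R1:  [ 0  0 ]
Row echelon form:
[ 2  3 ]
[ 0  0 ]
Nonzero rows / pivot columns: 1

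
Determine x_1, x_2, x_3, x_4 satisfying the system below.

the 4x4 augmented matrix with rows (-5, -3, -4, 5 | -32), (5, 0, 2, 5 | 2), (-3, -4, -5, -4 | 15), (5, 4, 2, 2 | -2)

(4, -4, 1, -4)

Forward elimination on [A|b]:
R2 <- R2 - (-1)*R1:  [   0   -3   -2   10  -30 ]
R3 <- R3 - (3/5)*R1:  [     0  -11/5  -13/5     -7  171/5 ]
R4 <- R4 - (-1)*R1:  [   0    1   -2    7  -34 ]
R3 <- R3 - (11/15)*R2:  [      0       0  -17/15   -43/3   281/5 ]
R4 <- R4 - (-1/3)*R2:  [    0     0  -8/3  31/3   -44 ]
R4 <- R4 - (40/17)*R3:  [        0         0         0    749/17  -2996/17 ]
Row echelon form:
[ -5  -3      -4       5  |       -32 ]
[  0  -3      -2      10  |       -30 ]
[  0   0  -17/15   -43/3  |     281/5 ]
[  0   0       0  749/17  |  -2996/17 ]
Back-substitution:
x_4 = (-2996/17) / (749/17) = -4
x_3 = (281/5 - (-43/3)*(-4)) / (-17/15) = 1
x_2 = (-30 - (-2)*(1) - (10)*(-4)) / -3 = -4
x_1 = (-32 - (-3)*(-4) - (-4)*(1) - (5)*(-4)) / -5 = 4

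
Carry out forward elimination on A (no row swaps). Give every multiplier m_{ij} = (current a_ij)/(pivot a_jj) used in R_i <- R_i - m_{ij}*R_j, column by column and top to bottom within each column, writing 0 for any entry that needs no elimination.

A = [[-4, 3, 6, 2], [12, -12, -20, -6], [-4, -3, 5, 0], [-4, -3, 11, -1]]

multipliers: -3, 1, 1, 2, 2, 3

Forward elimination:
R2 <- R2 - (-3)*R1:  [  0  -3  -2   0 ]
R3 <- R3 - (1)*R1:  [  0  -6  -1  -2 ]
R4 <- R4 - (1)*R1:  [  0  -6   5  -3 ]
R3 <- R3 - (2)*R2:  [  0   0   3  -2 ]
R4 <- R4 - (2)*R2:  [  0   0   9  -3 ]
R4 <- R4 - (3)*R3:  [ 0  0  0  3 ]
Multipliers (in order of application): m_{21} = -3, m_{31} = 1, m_{41} = 1, m_{32} = 2, m_{42} = 2, m_{43} = 3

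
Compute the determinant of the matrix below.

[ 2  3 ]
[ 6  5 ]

Forward elimination:
R2 <- R2 - (3)*R1:  [  0  -4 ]
Upper-triangular form:
[ 2   3 ]
[ 0  -4 ]
det(A) = (-1)^0 * (2) * (-4) = -8  (0 row swaps -> sign +1)

det(A) = -8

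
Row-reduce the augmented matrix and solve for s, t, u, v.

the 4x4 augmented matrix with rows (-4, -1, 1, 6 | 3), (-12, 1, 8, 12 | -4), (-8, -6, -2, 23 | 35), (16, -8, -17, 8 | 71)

Forward elimination on [A|b]:
R2 <- R2 - (3)*R1:  [   0    4    5   -6  -13 ]
R3 <- R3 - (2)*R1:  [  0  -4  -4  11  29 ]
R4 <- R4 - (-4)*R1:  [   0  -12  -13   32   83 ]
R3 <- R3 - (-1)*R2:  [  0   0   1   5  16 ]
R4 <- R4 - (-3)*R2:  [  0   0   2  14  44 ]
R4 <- R4 - (2)*R3:  [  0   0   0   4  12 ]
Row echelon form:
[ -4  -1  1   6  |    3 ]
[  0   4  5  -6  |  -13 ]
[  0   0  1   5  |   16 ]
[  0   0  0   4  |   12 ]
Back-substitution:
v = (12) / 4 = 3
u = (16 - (5)*(3)) / 1 = 1
t = (-13 - (5)*(1) - (-6)*(3)) / 4 = 0
s = (3 - (-1)*(0) - (1)*(1) - (6)*(3)) / -4 = 4

(4, 0, 1, 3)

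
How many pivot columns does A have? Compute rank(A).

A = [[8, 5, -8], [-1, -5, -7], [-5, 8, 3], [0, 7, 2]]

rank(A) = 3

Row reduction:
R2 <- R2 - (-1/8)*R1:  [     0  -35/8     -8 ]
R3 <- R3 - (-5/8)*R1:  [    0  89/8    -2 ]
R3 <- R3 - (-89/35)*R2:  [       0        0  -782/35 ]
R4 <- R4 - (-8/5)*R2:  [     0      0  -54/5 ]
R4 <- R4 - (189/391)*R3:  [ 0  0  0 ]
Row echelon form:
[ 8      5       -8 ]
[ 0  -35/8       -8 ]
[ 0      0  -782/35 ]
[ 0      0        0 ]
Nonzero rows / pivot columns: 3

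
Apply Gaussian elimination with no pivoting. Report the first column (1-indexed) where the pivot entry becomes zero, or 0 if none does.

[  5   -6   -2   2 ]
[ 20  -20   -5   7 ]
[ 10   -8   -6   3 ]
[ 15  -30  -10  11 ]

first zero-pivot column = 0

Naive forward elimination:
R2 <- R2 - (4)*R1:  [  0   4   3  -1 ]
R3 <- R3 - (2)*R1:  [  0   4  -2  -1 ]
R4 <- R4 - (3)*R1:  [   0  -12   -4    5 ]
R3 <- R3 - (1)*R2:  [  0   0  -5   0 ]
R4 <- R4 - (-3)*R2:  [ 0  0  5  2 ]
R4 <- R4 - (-1)*R3:  [ 0  0  0  2 ]
All pivots nonzero; naive elimination completes without hitting a zero pivot.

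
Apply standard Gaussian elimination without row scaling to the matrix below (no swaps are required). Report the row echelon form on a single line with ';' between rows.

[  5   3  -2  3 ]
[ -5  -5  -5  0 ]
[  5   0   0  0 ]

REF = [5 3 -2 3; 0 -2 -7 3; 0 0 25/2 -15/2]

Forward elimination:
R2 <- R2 - (-1)*R1:  [  0  -2  -7   3 ]
R3 <- R3 - (1)*R1:  [  0  -3   2  -3 ]
R3 <- R3 - (3/2)*R2:  [     0      0   25/2  -15/2 ]
Row echelon form:
[ 5   3    -2      3 ]
[ 0  -2    -7      3 ]
[ 0   0  25/2  -15/2 ]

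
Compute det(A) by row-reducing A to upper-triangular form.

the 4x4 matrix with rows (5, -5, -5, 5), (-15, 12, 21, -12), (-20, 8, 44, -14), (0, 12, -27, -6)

Forward elimination:
R2 <- R2 - (-3)*R1:  [  0  -3   6   3 ]
R3 <- R3 - (-4)*R1:  [   0  -12   24    6 ]
R3 <- R3 - (4)*R2:  [  0   0   0  -6 ]
R4 <- R4 - (-4)*R2:  [  0   0  -3   6 ]
R3 <-> R4   (pivot in column 3 was zero)
[ 5  -5  -5   5 ]
[ 0  -3   6   3 ]
[ 0   0  -3   6 ]
[ 0   0   0  -6 ]
Upper-triangular form:
[ 5  -5  -5   5 ]
[ 0  -3   6   3 ]
[ 0   0  -3   6 ]
[ 0   0   0  -6 ]
det(A) = (-1)^1 * (5) * (-3) * (-3) * (-6) = 270  (1 row swap -> sign -1)

det(A) = 270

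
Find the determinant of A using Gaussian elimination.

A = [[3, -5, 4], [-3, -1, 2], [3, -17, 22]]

det(A) = -108

Forward elimination:
R2 <- R2 - (-1)*R1:  [  0  -6   6 ]
R3 <- R3 - (1)*R1:  [   0  -12   18 ]
R3 <- R3 - (2)*R2:  [ 0  0  6 ]
Upper-triangular form:
[ 3  -5  4 ]
[ 0  -6  6 ]
[ 0   0  6 ]
det(A) = (-1)^0 * (3) * (-6) * (6) = -108  (0 row swaps -> sign +1)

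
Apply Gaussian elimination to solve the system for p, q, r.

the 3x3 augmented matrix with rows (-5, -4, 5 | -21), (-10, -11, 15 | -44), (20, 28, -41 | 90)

(3, 4, 2)

Forward elimination on [A|b]:
R2 <- R2 - (2)*R1:  [  0  -3   5  -2 ]
R3 <- R3 - (-4)*R1:  [   0   12  -21    6 ]
R3 <- R3 - (-4)*R2:  [  0   0  -1  -2 ]
Row echelon form:
[ -5  -4   5  |  -21 ]
[  0  -3   5  |   -2 ]
[  0   0  -1  |   -2 ]
Back-substitution:
r = (-2) / -1 = 2
q = (-2 - (5)*(2)) / -3 = 4
p = (-21 - (-4)*(4) - (5)*(2)) / -5 = 3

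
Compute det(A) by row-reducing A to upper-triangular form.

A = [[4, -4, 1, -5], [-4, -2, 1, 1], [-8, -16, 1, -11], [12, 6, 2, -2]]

Forward elimination:
R2 <- R2 - (-1)*R1:  [  0  -6   2  -4 ]
R3 <- R3 - (-2)*R1:  [   0  -24    3  -21 ]
R4 <- R4 - (3)*R1:  [  0  18  -1  13 ]
R3 <- R3 - (4)*R2:  [  0   0  -5  -5 ]
R4 <- R4 - (-3)*R2:  [ 0  0  5  1 ]
R4 <- R4 - (-1)*R3:  [  0   0   0  -4 ]
Upper-triangular form:
[ 4  -4   1  -5 ]
[ 0  -6   2  -4 ]
[ 0   0  -5  -5 ]
[ 0   0   0  -4 ]
det(A) = (-1)^0 * (4) * (-6) * (-5) * (-4) = -480  (0 row swaps -> sign +1)

det(A) = -480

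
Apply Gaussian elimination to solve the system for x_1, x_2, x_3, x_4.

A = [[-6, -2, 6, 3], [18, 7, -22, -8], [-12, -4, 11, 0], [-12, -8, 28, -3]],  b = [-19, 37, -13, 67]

Forward elimination on [A|b]:
R2 <- R2 - (-3)*R1:  [   0    1   -4    1  -20 ]
R3 <- R3 - (2)*R1:  [  0   0  -1  -6  25 ]
R4 <- R4 - (2)*R1:  [   0   -4   16   -9  105 ]
R4 <- R4 - (-4)*R2:  [  0   0   0  -5  25 ]
Row echelon form:
[ -6  -2   6   3  |  -19 ]
[  0   1  -4   1  |  -20 ]
[  0   0  -1  -6  |   25 ]
[  0   0   0  -5  |   25 ]
Back-substitution:
x_4 = (25) / -5 = -5
x_3 = (25 - (-6)*(-5)) / -1 = 5
x_2 = (-20 - (-4)*(5) - (1)*(-5)) / 1 = 5
x_1 = (-19 - (-2)*(5) - (6)*(5) - (3)*(-5)) / -6 = 4

(4, 5, 5, -5)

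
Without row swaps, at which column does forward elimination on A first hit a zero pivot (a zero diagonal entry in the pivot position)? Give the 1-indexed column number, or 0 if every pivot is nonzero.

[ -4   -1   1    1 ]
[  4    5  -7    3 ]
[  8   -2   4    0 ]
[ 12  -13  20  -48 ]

first zero-pivot column = 3

Naive forward elimination:
R2 <- R2 - (-1)*R1:  [  0   4  -6   4 ]
R3 <- R3 - (-2)*R1:  [  0  -4   6   2 ]
R4 <- R4 - (-3)*R1:  [   0  -16   23  -45 ]
R3 <- R3 - (-1)*R2:  [ 0  0  0  6 ]
R4 <- R4 - (-4)*R2:  [   0    0   -1  -29 ]
Matrix at this point:
[ -4  -1   1    1 ]
[  0   4  -6    4 ]
[  0   0   0    6 ]
[  0   0  -1  -29 ]
Pivot entry (3,3) is zero but row 4 has -1 in column 3 -> naive elimination stops; a row interchange (e.g. R3 <-> R4) would be required here.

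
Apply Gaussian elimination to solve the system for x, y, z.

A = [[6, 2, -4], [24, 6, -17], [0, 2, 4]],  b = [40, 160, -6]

Forward elimination on [A|b]:
R2 <- R2 - (4)*R1:  [  0  -2  -1   0 ]
R3 <- R3 - (-1)*R2:  [  0   0   3  -6 ]
Row echelon form:
[ 6   2  -4  |  40 ]
[ 0  -2  -1  |   0 ]
[ 0   0   3  |  -6 ]
Back-substitution:
z = (-6) / 3 = -2
y = (0 - (-1)*(-2)) / -2 = 1
x = (40 - (2)*(1) - (-4)*(-2)) / 6 = 5

(5, 1, -2)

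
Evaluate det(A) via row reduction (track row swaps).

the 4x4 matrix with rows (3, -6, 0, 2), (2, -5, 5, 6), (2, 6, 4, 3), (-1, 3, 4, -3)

Forward elimination:
R2 <- R2 - (2/3)*R1:  [    0    -1     5  14/3 ]
R3 <- R3 - (2/3)*R1:  [   0   10    4  5/3 ]
R4 <- R4 - (-1/3)*R1:  [    0     1     4  -7/3 ]
R3 <- R3 - (-10)*R2:  [     0      0     54  145/3 ]
R4 <- R4 - (-1)*R2:  [   0    0    9  7/3 ]
R4 <- R4 - (1/6)*R3:  [       0        0        0  -103/18 ]
Upper-triangular form:
[ 3  -6   0        2 ]
[ 0  -1   5     14/3 ]
[ 0   0  54    145/3 ]
[ 0   0   0  -103/18 ]
det(A) = (-1)^0 * (3) * (-1) * (54) * (-103/18) = 927  (0 row swaps -> sign +1)

det(A) = 927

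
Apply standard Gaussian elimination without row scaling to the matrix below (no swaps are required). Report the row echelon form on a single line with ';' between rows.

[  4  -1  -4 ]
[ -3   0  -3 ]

Forward elimination:
R2 <- R2 - (-3/4)*R1:  [    0  -3/4    -6 ]
Row echelon form:
[ 4    -1  -4 ]
[ 0  -3/4  -6 ]

REF = [4 -1 -4; 0 -3/4 -6]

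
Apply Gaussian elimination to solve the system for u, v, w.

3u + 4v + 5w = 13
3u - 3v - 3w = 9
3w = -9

Forward elimination on [A|b]:
R2 <- R2 - (1)*R1:  [  0  -7  -8  -4 ]
Row echelon form:
[ 3   4   5  |  13 ]
[ 0  -7  -8  |  -4 ]
[ 0   0   3  |  -9 ]
Back-substitution:
w = (-9) / 3 = -3
v = (-4 - (-8)*(-3)) / -7 = 4
u = (13 - (4)*(4) - (5)*(-3)) / 3 = 4

(4, 4, -3)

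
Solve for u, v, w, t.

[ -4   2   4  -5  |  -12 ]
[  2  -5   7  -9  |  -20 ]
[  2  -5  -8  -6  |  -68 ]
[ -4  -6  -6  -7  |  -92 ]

Forward elimination on [A|b]:
R2 <- R2 - (-1/2)*R1:  [     0     -4      9  -23/2    -26 ]
R3 <- R3 - (-1/2)*R1:  [     0     -4     -6  -17/2    -74 ]
R4 <- R4 - (1)*R1:  [   0   -8  -10   -2  -80 ]
R3 <- R3 - (1)*R2:  [   0    0  -15    3  -48 ]
R4 <- R4 - (2)*R2:  [   0    0  -28   21  -28 ]
R4 <- R4 - (28/15)*R3:  [     0      0      0   77/5  308/5 ]
Row echelon form:
[ -4   2    4     -5  |    -12 ]
[  0  -4    9  -23/2  |    -26 ]
[  0   0  -15      3  |    -48 ]
[  0   0    0   77/5  |  308/5 ]
Back-substitution:
t = (308/5) / (77/5) = 4
w = (-48 - (3)*(4)) / -15 = 4
v = (-26 - (9)*(4) - (-23/2)*(4)) / -4 = 4
u = (-12 - (2)*(4) - (4)*(4) - (-5)*(4)) / -4 = 4

(4, 4, 4, 4)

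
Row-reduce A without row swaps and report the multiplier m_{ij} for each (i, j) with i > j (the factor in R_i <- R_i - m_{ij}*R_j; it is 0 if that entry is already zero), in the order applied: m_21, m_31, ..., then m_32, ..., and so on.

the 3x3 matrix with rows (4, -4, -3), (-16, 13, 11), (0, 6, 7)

multipliers: -4, 0, -2

Forward elimination:
R2 <- R2 - (-4)*R1:  [  0  -3  -1 ]
R3: entry in column 1 is already 0 -> m_{31} = 0 (no row operation needed)
R3 <- R3 - (-2)*R2:  [ 0  0  5 ]
Multipliers (in order of application): m_{21} = -4, m_{31} = 0, m_{32} = -2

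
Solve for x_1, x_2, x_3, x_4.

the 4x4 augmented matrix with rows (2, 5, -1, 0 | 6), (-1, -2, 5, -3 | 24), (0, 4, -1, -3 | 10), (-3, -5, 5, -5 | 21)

Forward elimination on [A|b]:
R2 <- R2 - (-1/2)*R1:  [   0  1/2  9/2   -3   27 ]
R4 <- R4 - (-3/2)*R1:  [   0  5/2  7/2   -5   30 ]
R3 <- R3 - (8)*R2:  [    0     0   -37    21  -206 ]
R4 <- R4 - (5)*R2:  [    0     0   -19    10  -105 ]
R4 <- R4 - (19/37)*R3:  [      0       0       0  -29/37   29/37 ]
Row echelon form:
[ 2    5   -1       0  |      6 ]
[ 0  1/2  9/2      -3  |     27 ]
[ 0    0  -37      21  |   -206 ]
[ 0    0    0  -29/37  |  29/37 ]
Back-substitution:
x_4 = (29/37) / (-29/37) = -1
x_3 = (-206 - (21)*(-1)) / -37 = 5
x_2 = (27 - (9/2)*(5) - (-3)*(-1)) / (1/2) = 3
x_1 = (6 - (5)*(3) - (-1)*(5)) / 2 = -2

(-2, 3, 5, -1)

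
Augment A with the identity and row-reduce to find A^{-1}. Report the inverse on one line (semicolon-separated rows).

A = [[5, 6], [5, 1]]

Gauss-Jordan on [A | I]:
R1 <- (1/5)*R1:  [   1  6/5  |  1/5    0 ]
R2 <- R2 - (5)*R1:  [  0  -5  |  -1   1 ]
R2 <- (1/-5)*R2:  [    0     1  |   1/5  -1/5 ]
R1 <- R1 - (6/5)*R2:  [     1      0  |  -1/25   6/25 ]
Right block of [I | A^{-1}] is the inverse:
[ -1/25  6/25 ]
[   1/5  -1/5 ]

inverse = [-1/25 6/25; 1/5 -1/5]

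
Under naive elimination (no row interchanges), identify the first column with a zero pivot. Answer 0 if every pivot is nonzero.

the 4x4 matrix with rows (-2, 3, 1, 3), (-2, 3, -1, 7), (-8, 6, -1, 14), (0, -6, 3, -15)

Naive forward elimination:
R2 <- R2 - (1)*R1:  [  0   0  -2   4 ]
R3 <- R3 - (4)*R1:  [  0  -6  -5   2 ]
Matrix at this point:
[ -2   3   1    3 ]
[  0   0  -2    4 ]
[  0  -6  -5    2 ]
[  0  -6   3  -15 ]
Pivot entry (2,2) is zero but row 3 has -6 in column 2 -> naive elimination stops; a row interchange (e.g. R2 <-> R3) would be required here.

first zero-pivot column = 2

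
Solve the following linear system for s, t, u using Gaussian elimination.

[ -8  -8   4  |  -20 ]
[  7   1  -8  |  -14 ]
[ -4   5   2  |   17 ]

Forward elimination on [A|b]:
R2 <- R2 - (-7/8)*R1:  [     0     -6   -9/2  -63/2 ]
R3 <- R3 - (1/2)*R1:  [  0   9   0  27 ]
R3 <- R3 - (-3/2)*R2:  [     0      0  -27/4  -81/4 ]
Row echelon form:
[ -8  -8      4  |    -20 ]
[  0  -6   -9/2  |  -63/2 ]
[  0   0  -27/4  |  -81/4 ]
Back-substitution:
u = (-81/4) / (-27/4) = 3
t = (-63/2 - (-9/2)*(3)) / -6 = 3
s = (-20 - (-8)*(3) - (4)*(3)) / -8 = 1

(1, 3, 3)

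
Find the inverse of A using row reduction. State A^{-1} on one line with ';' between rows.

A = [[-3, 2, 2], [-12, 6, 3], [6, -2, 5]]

Gauss-Jordan on [A | I]:
R1 <- (1/-3)*R1:  [    1  -2/3  -2/3  |  -1/3     0     0 ]
R2 <- R2 - (-12)*R1:  [  0  -2  -5  |  -4   1   0 ]
R3 <- R3 - (6)*R1:  [ 0  2  9  |  2  0  1 ]
R2 <- (1/-2)*R2:  [    0     1   5/2  |     2  -1/2     0 ]
R1 <- R1 - (-2/3)*R2:  [    1     0     1  |     1  -1/3     0 ]
R3 <- R3 - (2)*R2:  [  0   0   4  |  -2   1   1 ]
R3 <- (1/4)*R3:  [    0     0     1  |  -1/2   1/4   1/4 ]
R1 <- R1 - (1)*R3:  [     1      0      0  |    3/2  -7/12   -1/4 ]
R2 <- R2 - (5/2)*R3:  [    0     1     0  |  13/4  -9/8  -5/8 ]
Right block of [I | A^{-1}] is the inverse:
[  3/2  -7/12  -1/4 ]
[ 13/4   -9/8  -5/8 ]
[ -1/2    1/4   1/4 ]

inverse = [3/2 -7/12 -1/4; 13/4 -9/8 -5/8; -1/2 1/4 1/4]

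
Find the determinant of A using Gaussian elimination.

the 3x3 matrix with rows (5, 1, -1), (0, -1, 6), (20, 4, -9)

Forward elimination:
R3 <- R3 - (4)*R1:  [  0   0  -5 ]
Upper-triangular form:
[ 5   1  -1 ]
[ 0  -1   6 ]
[ 0   0  -5 ]
det(A) = (-1)^0 * (5) * (-1) * (-5) = 25  (0 row swaps -> sign +1)

det(A) = 25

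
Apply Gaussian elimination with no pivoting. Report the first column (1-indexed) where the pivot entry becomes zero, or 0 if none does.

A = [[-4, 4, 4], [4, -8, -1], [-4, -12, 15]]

Naive forward elimination:
R2 <- R2 - (-1)*R1:  [  0  -4   3 ]
R3 <- R3 - (1)*R1:  [   0  -16   11 ]
R3 <- R3 - (4)*R2:  [  0   0  -1 ]
All pivots nonzero; naive elimination completes without hitting a zero pivot.

first zero-pivot column = 0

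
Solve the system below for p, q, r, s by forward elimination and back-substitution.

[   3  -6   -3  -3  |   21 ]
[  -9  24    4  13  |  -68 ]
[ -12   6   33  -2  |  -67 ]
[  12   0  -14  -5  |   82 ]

(4, 1, -1, -4)

Forward elimination on [A|b]:
R2 <- R2 - (-3)*R1:  [  0   6  -5   4  -5 ]
R3 <- R3 - (-4)*R1:  [   0  -18   21  -14   17 ]
R4 <- R4 - (4)*R1:  [  0  24  -2   7  -2 ]
R3 <- R3 - (-3)*R2:  [  0   0   6  -2   2 ]
R4 <- R4 - (4)*R2:  [  0   0  18  -9  18 ]
R4 <- R4 - (3)*R3:  [  0   0   0  -3  12 ]
Row echelon form:
[ 3  -6  -3  -3  |  21 ]
[ 0   6  -5   4  |  -5 ]
[ 0   0   6  -2  |   2 ]
[ 0   0   0  -3  |  12 ]
Back-substitution:
s = (12) / -3 = -4
r = (2 - (-2)*(-4)) / 6 = -1
q = (-5 - (-5)*(-1) - (4)*(-4)) / 6 = 1
p = (21 - (-6)*(1) - (-3)*(-1) - (-3)*(-4)) / 3 = 4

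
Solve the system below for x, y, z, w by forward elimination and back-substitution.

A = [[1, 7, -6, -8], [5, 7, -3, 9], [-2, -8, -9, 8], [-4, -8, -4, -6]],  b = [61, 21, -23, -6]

Forward elimination on [A|b]:
R2 <- R2 - (5)*R1:  [    0   -28    27    49  -284 ]
R3 <- R3 - (-2)*R1:  [   0    6  -21   -8   99 ]
R4 <- R4 - (-4)*R1:  [   0   20  -28  -38  238 ]
R3 <- R3 - (-3/14)*R2:  [       0        0  -213/14      5/2    267/7 ]
R4 <- R4 - (-5/7)*R2:  [     0      0  -61/7     -3  246/7 ]
R4 <- R4 - (122/213)*R3:  [        0         0         0  -944/213    944/71 ]
Row echelon form:
[ 1    7       -6        -8  |      61 ]
[ 0  -28       27        49  |    -284 ]
[ 0    0  -213/14       5/2  |   267/7 ]
[ 0    0        0  -944/213  |  944/71 ]
Back-substitution:
w = (944/71) / (-944/213) = -3
z = (267/7 - (5/2)*(-3)) / (-213/14) = -3
y = (-284 - (27)*(-3) - (49)*(-3)) / -28 = 2
x = (61 - (7)*(2) - (-6)*(-3) - (-8)*(-3)) / 1 = 5

(5, 2, -3, -3)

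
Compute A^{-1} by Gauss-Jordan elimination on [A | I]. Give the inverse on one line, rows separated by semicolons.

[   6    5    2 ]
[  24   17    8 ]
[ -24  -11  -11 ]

inverse = [-11/6 11/18 1/9; 4/3 -1/3 0; 8/3 -1 -1/3]

Gauss-Jordan on [A | I]:
R1 <- (1/6)*R1:  [   1  5/6  1/3  |  1/6    0    0 ]
R2 <- R2 - (24)*R1:  [  0  -3   0  |  -4   1   0 ]
R3 <- R3 - (-24)*R1:  [  0   9  -3  |   4   0   1 ]
R2 <- (1/-3)*R2:  [    0     1     0  |   4/3  -1/3     0 ]
R1 <- R1 - (5/6)*R2:  [      1       0     1/3  |  -17/18    5/18       0 ]
R3 <- R3 - (9)*R2:  [  0   0  -3  |  -8   3   1 ]
R3 <- (1/-3)*R3:  [    0     0     1  |   8/3    -1  -1/3 ]
R1 <- R1 - (1/3)*R3:  [     1      0      0  |  -11/6  11/18    1/9 ]
Right block of [I | A^{-1}] is the inverse:
[ -11/6  11/18   1/9 ]
[   4/3   -1/3     0 ]
[   8/3     -1  -1/3 ]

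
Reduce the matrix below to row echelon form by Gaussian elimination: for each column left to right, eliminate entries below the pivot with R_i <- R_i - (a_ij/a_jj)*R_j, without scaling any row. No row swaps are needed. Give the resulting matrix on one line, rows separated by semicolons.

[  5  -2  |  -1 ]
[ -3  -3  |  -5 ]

REF = [5 -2 -1; 0 -21/5 -28/5]

Forward elimination:
R2 <- R2 - (-3/5)*R1:  [     0  -21/5  -28/5 ]
Row echelon form:
[ 5     -2  |     -1 ]
[ 0  -21/5  |  -28/5 ]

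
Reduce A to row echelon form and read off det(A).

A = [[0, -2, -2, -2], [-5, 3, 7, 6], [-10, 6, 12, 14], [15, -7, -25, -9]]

det(A) = 20

Forward elimination:
R1 <-> R2   (pivot in column 1 was zero)
[  -5   3    7   6 ]
[   0  -2   -2  -2 ]
[ -10   6   12  14 ]
[  15  -7  -25  -9 ]
R3 <- R3 - (2)*R1:  [  0   0  -2   2 ]
R4 <- R4 - (-3)*R1:  [  0   2  -4   9 ]
R4 <- R4 - (-1)*R2:  [  0   0  -6   7 ]
R4 <- R4 - (3)*R3:  [ 0  0  0  1 ]
Upper-triangular form:
[ -5   3   7   6 ]
[  0  -2  -2  -2 ]
[  0   0  -2   2 ]
[  0   0   0   1 ]
det(A) = (-1)^1 * (-5) * (-2) * (-2) * (1) = 20  (1 row swap -> sign -1)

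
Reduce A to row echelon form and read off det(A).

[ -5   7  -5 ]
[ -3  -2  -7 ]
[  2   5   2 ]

Forward elimination:
R2 <- R2 - (3/5)*R1:  [     0  -31/5     -4 ]
R3 <- R3 - (-2/5)*R1:  [    0  39/5     0 ]
R3 <- R3 - (-39/31)*R2:  [       0        0  -156/31 ]
Upper-triangular form:
[ -5      7       -5 ]
[  0  -31/5       -4 ]
[  0      0  -156/31 ]
det(A) = (-1)^0 * (-5) * (-31/5) * (-156/31) = -156  (0 row swaps -> sign +1)

det(A) = -156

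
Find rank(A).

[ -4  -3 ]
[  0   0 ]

rank(A) = 1

Row reduction:
Row echelon form:
[ -4  -3 ]
[  0   0 ]
Nonzero rows / pivot columns: 1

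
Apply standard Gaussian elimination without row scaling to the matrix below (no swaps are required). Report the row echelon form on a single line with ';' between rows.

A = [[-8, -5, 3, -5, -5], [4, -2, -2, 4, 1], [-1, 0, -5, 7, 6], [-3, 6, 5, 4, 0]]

REF = [-8 -5 3 -5 -5; 0 -9/2 -1/2 3/2 -3/2; 0 0 -49/9 47/6 77/12; 0 0 0 628/49 39/14]

Forward elimination:
R2 <- R2 - (-1/2)*R1:  [    0  -9/2  -1/2   3/2  -3/2 ]
R3 <- R3 - (1/8)*R1:  [     0    5/8  -43/8   61/8   53/8 ]
R4 <- R4 - (3/8)*R1:  [    0  63/8  31/8  47/8  15/8 ]
R3 <- R3 - (-5/36)*R2:  [     0      0  -49/9   47/6  77/12 ]
R4 <- R4 - (-7/4)*R2:  [    0     0     3  17/2  -3/4 ]
R4 <- R4 - (-27/49)*R3:  [      0       0       0  628/49   39/14 ]
Row echelon form:
[ -8    -5      3      -5     -5 ]
[  0  -9/2   -1/2     3/2   -3/2 ]
[  0     0  -49/9    47/6  77/12 ]
[  0     0      0  628/49  39/14 ]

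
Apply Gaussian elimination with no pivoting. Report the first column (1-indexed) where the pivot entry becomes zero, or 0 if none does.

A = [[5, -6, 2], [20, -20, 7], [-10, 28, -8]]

Naive forward elimination:
R2 <- R2 - (4)*R1:  [  0   4  -1 ]
R3 <- R3 - (-2)*R1:  [  0  16  -4 ]
R3 <- R3 - (4)*R2:  [ 0  0  0 ]
Matrix at this point:
[ 5  -6   2 ]
[ 0   4  -1 ]
[ 0   0   0 ]
Pivot entry (3,3) in the last row is zero and there are no rows below to swap with -> zero pivot in column 3 (A is singular).

first zero-pivot column = 3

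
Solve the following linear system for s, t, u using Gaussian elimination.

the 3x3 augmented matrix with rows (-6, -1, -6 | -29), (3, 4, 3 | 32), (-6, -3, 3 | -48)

Forward elimination on [A|b]:
R2 <- R2 - (-1/2)*R1:  [    0   7/2     0  35/2 ]
R3 <- R3 - (1)*R1:  [   0   -2    9  -19 ]
R3 <- R3 - (-4/7)*R2:  [  0   0   9  -9 ]
Row echelon form:
[ -6   -1  -6  |   -29 ]
[  0  7/2   0  |  35/2 ]
[  0    0   9  |    -9 ]
Back-substitution:
u = (-9) / 9 = -1
t = (35/2) / (7/2) = 5
s = (-29 - (-1)*(5) - (-6)*(-1)) / -6 = 5

(5, 5, -1)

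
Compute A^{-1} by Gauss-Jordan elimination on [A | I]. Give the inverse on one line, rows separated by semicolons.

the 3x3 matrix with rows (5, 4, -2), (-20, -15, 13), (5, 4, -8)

inverse = [-34/15 -4/5 -11/15; 19/6 1 5/6; 1/6 0 -1/6]

Gauss-Jordan on [A | I]:
R1 <- (1/5)*R1:  [    1   4/5  -2/5  |   1/5     0     0 ]
R2 <- R2 - (-20)*R1:  [ 0  1  5  |  4  1  0 ]
R3 <- R3 - (5)*R1:  [  0   0  -6  |  -1   0   1 ]
R1 <- R1 - (4/5)*R2:  [     1      0  -22/5  |     -3   -4/5      0 ]
R3 <- (1/-6)*R3:  [    0     0     1  |   1/6     0  -1/6 ]
R1 <- R1 - (-22/5)*R3:  [      1       0       0  |  -34/15    -4/5  -11/15 ]
R2 <- R2 - (5)*R3:  [    0     1     0  |  19/6     1   5/6 ]
Right block of [I | A^{-1}] is the inverse:
[ -34/15  -4/5  -11/15 ]
[   19/6     1     5/6 ]
[    1/6     0    -1/6 ]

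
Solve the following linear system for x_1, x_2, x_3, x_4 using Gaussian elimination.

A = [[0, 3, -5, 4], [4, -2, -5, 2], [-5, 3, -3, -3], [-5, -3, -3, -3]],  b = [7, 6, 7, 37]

Forward elimination on [A|b]:
R1 <-> R2   (pivot in column 1 was zero)
[  4  -2  -5   2   6 ]
[  0   3  -5   4   7 ]
[ -5   3  -3  -3   7 ]
[ -5  -3  -3  -3  37 ]
R3 <- R3 - (-5/4)*R1:  [     0    1/2  -37/4   -1/2   29/2 ]
R4 <- R4 - (-5/4)*R1:  [     0  -11/2  -37/4   -1/2   89/2 ]
R3 <- R3 - (1/6)*R2:  [       0        0  -101/12     -7/6     40/3 ]
R4 <- R4 - (-11/6)*R2:  [       0        0  -221/12     41/6    172/3 ]
R4 <- R4 - (221/101)*R3:  [        0         0         0   948/101  2844/101 ]
Row echelon form:
[ 4  -2       -5        2  |         6 ]
[ 0   3       -5        4  |         7 ]
[ 0   0  -101/12     -7/6  |      40/3 ]
[ 0   0        0  948/101  |  2844/101 ]
Back-substitution:
x_4 = (2844/101) / (948/101) = 3
x_3 = (40/3 - (-7/6)*(3)) / (-101/12) = -2
x_2 = (7 - (-5)*(-2) - (4)*(3)) / 3 = -5
x_1 = (6 - (-2)*(-5) - (-5)*(-2) - (2)*(3)) / 4 = -5

(-5, -5, -2, 3)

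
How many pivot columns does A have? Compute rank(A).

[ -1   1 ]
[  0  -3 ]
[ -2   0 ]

rank(A) = 2

Row reduction:
R3 <- R3 - (2)*R1:  [  0  -2 ]
R3 <- R3 - (2/3)*R2:  [ 0  0 ]
Row echelon form:
[ -1   1 ]
[  0  -3 ]
[  0   0 ]
Nonzero rows / pivot columns: 2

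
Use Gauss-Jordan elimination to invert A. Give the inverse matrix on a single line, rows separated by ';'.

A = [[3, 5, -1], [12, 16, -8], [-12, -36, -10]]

inverse = [56/3 -43/12 1; -9 7/4 -1/2; 10 -2 1/2]

Gauss-Jordan on [A | I]:
R1 <- (1/3)*R1:  [    1   5/3  -1/3  |   1/3     0     0 ]
R2 <- R2 - (12)*R1:  [  0  -4  -4  |  -4   1   0 ]
R3 <- R3 - (-12)*R1:  [   0  -16  -14  |    4    0    1 ]
R2 <- (1/-4)*R2:  [    0     1     1  |     1  -1/4     0 ]
R1 <- R1 - (5/3)*R2:  [    1     0    -2  |  -4/3  5/12     0 ]
R3 <- R3 - (-16)*R2:  [  0   0   2  |  20  -4   1 ]
R3 <- (1/2)*R3:  [   0    0    1  |   10   -2  1/2 ]
R1 <- R1 - (-2)*R3:  [      1       0       0  |    56/3  -43/12       1 ]
R2 <- R2 - (1)*R3:  [    0     1     0  |    -9   7/4  -1/2 ]
Right block of [I | A^{-1}] is the inverse:
[ 56/3  -43/12     1 ]
[   -9     7/4  -1/2 ]
[   10      -2   1/2 ]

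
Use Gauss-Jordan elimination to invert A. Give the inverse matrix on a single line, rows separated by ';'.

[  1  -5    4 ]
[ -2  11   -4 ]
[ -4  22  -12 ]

Gauss-Jordan on [A | I]:
R2 <- R2 - (-2)*R1:  [ 0  1  4  |  2  1  0 ]
R3 <- R3 - (-4)*R1:  [ 0  2  4  |  4  0  1 ]
R1 <- R1 - (-5)*R2:  [  1   0  24  |  11   5   0 ]
R3 <- R3 - (2)*R2:  [  0   0  -4  |   0  -2   1 ]
R3 <- (1/-4)*R3:  [    0     0     1  |     0   1/2  -1/4 ]
R1 <- R1 - (24)*R3:  [  1   0   0  |  11  -7   6 ]
R2 <- R2 - (4)*R3:  [  0   1   0  |   2  -1   1 ]
Right block of [I | A^{-1}] is the inverse:
[ 11   -7     6 ]
[  2   -1     1 ]
[  0  1/2  -1/4 ]

inverse = [11 -7 6; 2 -1 1; 0 1/2 -1/4]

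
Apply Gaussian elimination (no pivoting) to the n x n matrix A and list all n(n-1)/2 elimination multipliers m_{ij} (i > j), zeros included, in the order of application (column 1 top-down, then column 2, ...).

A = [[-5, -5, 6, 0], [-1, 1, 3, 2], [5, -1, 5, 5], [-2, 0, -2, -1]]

multipliers: 1/5, -1, 2/5, -3, 1, -31/82

Forward elimination:
R2 <- R2 - (1/5)*R1:  [   0    2  9/5    2 ]
R3 <- R3 - (-1)*R1:  [  0  -6  11   5 ]
R4 <- R4 - (2/5)*R1:  [     0      2  -22/5     -1 ]
R3 <- R3 - (-3)*R2:  [    0     0  82/5    11 ]
R4 <- R4 - (1)*R2:  [     0      0  -31/5     -3 ]
R4 <- R4 - (-31/82)*R3:  [     0      0      0  95/82 ]
Multipliers (in order of application): m_{21} = 1/5, m_{31} = -1, m_{41} = 2/5, m_{32} = -3, m_{42} = 1, m_{43} = -31/82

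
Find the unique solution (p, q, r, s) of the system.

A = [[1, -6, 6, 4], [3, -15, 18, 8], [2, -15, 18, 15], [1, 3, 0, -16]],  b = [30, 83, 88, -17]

(2, -1, 3, 1)

Forward elimination on [A|b]:
R2 <- R2 - (3)*R1:  [  0   3   0  -4  -7 ]
R3 <- R3 - (2)*R1:  [  0  -3   6   7  28 ]
R4 <- R4 - (1)*R1:  [   0    9   -6  -20  -47 ]
R3 <- R3 - (-1)*R2:  [  0   0   6   3  21 ]
R4 <- R4 - (3)*R2:  [   0    0   -6   -8  -26 ]
R4 <- R4 - (-1)*R3:  [  0   0   0  -5  -5 ]
Row echelon form:
[ 1  -6  6   4  |  30 ]
[ 0   3  0  -4  |  -7 ]
[ 0   0  6   3  |  21 ]
[ 0   0  0  -5  |  -5 ]
Back-substitution:
s = (-5) / -5 = 1
r = (21 - (3)*(1)) / 6 = 3
q = (-7 - (-4)*(1)) / 3 = -1
p = (30 - (-6)*(-1) - (6)*(3) - (4)*(1)) / 1 = 2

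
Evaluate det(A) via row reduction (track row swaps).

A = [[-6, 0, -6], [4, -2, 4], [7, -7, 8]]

det(A) = 12

Forward elimination:
R2 <- R2 - (-2/3)*R1:  [  0  -2   0 ]
R3 <- R3 - (-7/6)*R1:  [  0  -7   1 ]
R3 <- R3 - (7/2)*R2:  [ 0  0  1 ]
Upper-triangular form:
[ -6   0  -6 ]
[  0  -2   0 ]
[  0   0   1 ]
det(A) = (-1)^0 * (-6) * (-2) * (1) = 12  (0 row swaps -> sign +1)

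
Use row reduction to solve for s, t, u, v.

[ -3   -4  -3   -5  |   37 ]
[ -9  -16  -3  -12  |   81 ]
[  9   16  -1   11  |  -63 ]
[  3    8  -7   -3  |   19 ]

(-5, 0, -4, -2)

Forward elimination on [A|b]:
R2 <- R2 - (3)*R1:  [   0   -4    6    3  -30 ]
R3 <- R3 - (-3)*R1:  [   0    4  -10   -4   48 ]
R4 <- R4 - (-1)*R1:  [   0    4  -10   -8   56 ]
R3 <- R3 - (-1)*R2:  [  0   0  -4  -1  18 ]
R4 <- R4 - (-1)*R2:  [  0   0  -4  -5  26 ]
R4 <- R4 - (1)*R3:  [  0   0   0  -4   8 ]
Row echelon form:
[ -3  -4  -3  -5  |   37 ]
[  0  -4   6   3  |  -30 ]
[  0   0  -4  -1  |   18 ]
[  0   0   0  -4  |    8 ]
Back-substitution:
v = (8) / -4 = -2
u = (18 - (-1)*(-2)) / -4 = -4
t = (-30 - (6)*(-4) - (3)*(-2)) / -4 = 0
s = (37 - (-4)*(0) - (-3)*(-4) - (-5)*(-2)) / -3 = -5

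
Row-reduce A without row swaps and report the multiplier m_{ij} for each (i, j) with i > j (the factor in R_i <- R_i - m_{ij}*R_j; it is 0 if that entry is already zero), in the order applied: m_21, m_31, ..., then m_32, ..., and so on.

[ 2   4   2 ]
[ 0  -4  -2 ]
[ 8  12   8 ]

multipliers: 0, 4, 1

Forward elimination:
R2: entry in column 1 is already 0 -> m_{21} = 0 (no row operation needed)
R3 <- R3 - (4)*R1:  [  0  -4   0 ]
R3 <- R3 - (1)*R2:  [ 0  0  2 ]
Multipliers (in order of application): m_{21} = 0, m_{31} = 4, m_{32} = 1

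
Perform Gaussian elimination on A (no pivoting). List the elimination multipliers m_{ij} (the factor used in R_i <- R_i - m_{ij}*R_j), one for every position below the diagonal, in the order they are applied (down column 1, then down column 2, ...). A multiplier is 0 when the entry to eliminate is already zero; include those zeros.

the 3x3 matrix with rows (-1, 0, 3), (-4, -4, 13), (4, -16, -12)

Forward elimination:
R2 <- R2 - (4)*R1:  [  0  -4   1 ]
R3 <- R3 - (-4)*R1:  [   0  -16    0 ]
R3 <- R3 - (4)*R2:  [  0   0  -4 ]
Multipliers (in order of application): m_{21} = 4, m_{31} = -4, m_{32} = 4

multipliers: 4, -4, 4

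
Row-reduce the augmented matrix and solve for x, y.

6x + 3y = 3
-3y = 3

(1, -1)

Forward elimination on [A|b]:
Row echelon form:
[ 6   3  |  3 ]
[ 0  -3  |  3 ]
Back-substitution:
y = (3) / -3 = -1
x = (3 - (3)*(-1)) / 6 = 1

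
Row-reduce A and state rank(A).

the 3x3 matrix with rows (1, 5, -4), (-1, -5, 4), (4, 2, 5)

Row reduction:
R2 <- R2 - (-1)*R1:  [ 0  0  0 ]
R3 <- R3 - (4)*R1:  [   0  -18   21 ]
R2 <-> R3   (pivot in column 2 was zero)
[ 1    5  -4 ]
[ 0  -18  21 ]
[ 0    0   0 ]
Row echelon form:
[ 1    5  -4 ]
[ 0  -18  21 ]
[ 0    0   0 ]
Nonzero rows / pivot columns: 2

rank(A) = 2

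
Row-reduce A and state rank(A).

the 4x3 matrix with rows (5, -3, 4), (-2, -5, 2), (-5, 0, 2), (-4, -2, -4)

Row reduction:
R2 <- R2 - (-2/5)*R1:  [     0  -31/5   18/5 ]
R3 <- R3 - (-1)*R1:  [  0  -3   6 ]
R4 <- R4 - (-4/5)*R1:  [     0  -22/5   -4/5 ]
R3 <- R3 - (15/31)*R2:  [      0       0  132/31 ]
R4 <- R4 - (22/31)*R2:  [       0        0  -104/31 ]
R4 <- R4 - (-26/33)*R3:  [ 0  0  0 ]
Row echelon form:
[ 5     -3       4 ]
[ 0  -31/5    18/5 ]
[ 0      0  132/31 ]
[ 0      0       0 ]
Nonzero rows / pivot columns: 3

rank(A) = 3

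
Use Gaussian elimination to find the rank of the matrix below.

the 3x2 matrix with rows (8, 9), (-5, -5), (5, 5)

Row reduction:
R2 <- R2 - (-5/8)*R1:  [   0  5/8 ]
R3 <- R3 - (5/8)*R1:  [    0  -5/8 ]
R3 <- R3 - (-1)*R2:  [ 0  0 ]
Row echelon form:
[ 8    9 ]
[ 0  5/8 ]
[ 0    0 ]
Nonzero rows / pivot columns: 2

rank(A) = 2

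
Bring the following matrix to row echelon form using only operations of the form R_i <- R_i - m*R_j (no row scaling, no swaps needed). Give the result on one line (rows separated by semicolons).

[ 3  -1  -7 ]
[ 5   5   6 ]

REF = [3 -1 -7; 0 20/3 53/3]

Forward elimination:
R2 <- R2 - (5/3)*R1:  [    0  20/3  53/3 ]
Row echelon form:
[ 3    -1    -7 ]
[ 0  20/3  53/3 ]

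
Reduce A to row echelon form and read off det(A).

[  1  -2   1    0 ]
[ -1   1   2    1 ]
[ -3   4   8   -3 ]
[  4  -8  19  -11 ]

Forward elimination:
R2 <- R2 - (-1)*R1:  [  0  -1   3   1 ]
R3 <- R3 - (-3)*R1:  [  0  -2  11  -3 ]
R4 <- R4 - (4)*R1:  [   0    0   15  -11 ]
R3 <- R3 - (2)*R2:  [  0   0   5  -5 ]
R4 <- R4 - (3)*R3:  [ 0  0  0  4 ]
Upper-triangular form:
[ 1  -2  1   0 ]
[ 0  -1  3   1 ]
[ 0   0  5  -5 ]
[ 0   0  0   4 ]
det(A) = (-1)^0 * (1) * (-1) * (5) * (4) = -20  (0 row swaps -> sign +1)

det(A) = -20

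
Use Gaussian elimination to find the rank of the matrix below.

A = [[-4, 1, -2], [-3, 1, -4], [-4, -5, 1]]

rank(A) = 3

Row reduction:
R2 <- R2 - (3/4)*R1:  [    0   1/4  -5/2 ]
R3 <- R3 - (1)*R1:  [  0  -6   3 ]
R3 <- R3 - (-24)*R2:  [   0    0  -57 ]
Row echelon form:
[ -4    1    -2 ]
[  0  1/4  -5/2 ]
[  0    0   -57 ]
Nonzero rows / pivot columns: 3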